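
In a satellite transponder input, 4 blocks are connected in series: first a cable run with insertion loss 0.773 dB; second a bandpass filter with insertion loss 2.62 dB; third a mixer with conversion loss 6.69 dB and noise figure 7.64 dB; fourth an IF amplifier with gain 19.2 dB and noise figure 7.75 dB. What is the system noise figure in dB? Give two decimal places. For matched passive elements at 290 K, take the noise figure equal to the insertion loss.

Convert to linear (a loss of L dB is a gain of −L dB): F_i = 10^(NF_i/10), G_i = 10^(G_i,dB/10)
  Stage 1: F_1 = 10^(0.773/10) = 1.195, G_1 = 10^(−0.773/10) = 0.8370
  Stage 2: F_2 = 10^(2.62/10) = 1.828, G_2 = 10^(−2.62/10) = 0.5470
  Stage 3: F_3 = 10^(7.64/10) = 5.808, G_3 = 10^(−6.69/10) = 0.2143
  Stage 4: F_4 = 10^(7.75/10) = 5.957, G_4 = 10^(19.2/10) = 83.18
Friis cascade:
  F = 1.195 + (1.828 − 1)/0.8370 + (5.808 − 1)/0.4578 + (5.957 − 1)/0.09811 = 63.21
NF = 10 log₁₀(63.21) = 18.01 dB

18.01 dB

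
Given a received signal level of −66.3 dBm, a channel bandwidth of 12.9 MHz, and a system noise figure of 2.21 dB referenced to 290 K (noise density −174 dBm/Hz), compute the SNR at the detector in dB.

Noise floor: N = −174 + 10 log₁₀(B) + NF
10 log₁₀(1.29×10⁷) = 71.11 dB
N = −174 + 71.11 + 2.21 = −100.68 dBm
SNR = P_sig − N = −66.3 − (−100.68) = 34.38 dB → 34.4 dB

34.4 dB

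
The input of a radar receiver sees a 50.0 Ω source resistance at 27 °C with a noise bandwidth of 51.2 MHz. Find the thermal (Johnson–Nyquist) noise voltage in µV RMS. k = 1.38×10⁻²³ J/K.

6.51 µV

T = 27 °C + 273.15 = 300.15 K
V_n = √(4kTRB)
4kTRB = 4 × 1.38×10⁻²³ × 300.15 × 5.00×10¹ × 5.12×10⁷ = 4.24×10⁻¹¹ V²
V_n = √(4.24×10⁻¹¹) = 6.51×10⁻⁶ V = 6.51 µV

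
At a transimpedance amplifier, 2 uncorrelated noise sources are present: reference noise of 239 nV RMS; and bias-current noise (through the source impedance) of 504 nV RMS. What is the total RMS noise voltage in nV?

Uncorrelated sources add in power (mean-square): V_tot = √(ΣV_i²)
V_tot = √[(2.39×10⁻⁷)² + (5.04×10⁻⁷)²] = 5.58×10⁻⁷ V = 558 nV

558 nV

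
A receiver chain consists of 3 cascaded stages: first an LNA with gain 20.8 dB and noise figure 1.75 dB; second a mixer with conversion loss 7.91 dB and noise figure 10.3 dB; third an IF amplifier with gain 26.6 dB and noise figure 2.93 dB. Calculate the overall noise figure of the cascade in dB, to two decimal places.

Convert to linear (a loss of L dB is a gain of −L dB): F_i = 10^(NF_i/10), G_i = 10^(G_i,dB/10)
  Stage 1: F_1 = 10^(1.75/10) = 1.496, G_1 = 10^(20.8/10) = 120.2
  Stage 2: F_2 = 10^(10.3/10) = 10.72, G_2 = 10^(−7.91/10) = 0.1618
  Stage 3: F_3 = 10^(2.93/10) = 1.963, G_3 = 10^(26.6/10) = 457.1
Friis cascade:
  F = 1.496 + (10.72 − 1)/120.2 + (1.963 − 1)/19.45 = 1.627
NF = 10 log₁₀(1.627) = 2.11 dB

2.11 dB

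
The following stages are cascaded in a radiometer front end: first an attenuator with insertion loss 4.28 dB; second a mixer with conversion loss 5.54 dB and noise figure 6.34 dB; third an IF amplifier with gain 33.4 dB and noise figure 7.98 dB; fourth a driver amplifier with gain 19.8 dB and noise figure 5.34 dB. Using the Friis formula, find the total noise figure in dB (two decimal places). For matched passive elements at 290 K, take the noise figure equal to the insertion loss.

17.94 dB

Convert to linear (a loss of L dB is a gain of −L dB): F_i = 10^(NF_i/10), G_i = 10^(G_i,dB/10)
  Stage 1: F_1 = 10^(4.28/10) = 2.679, G_1 = 10^(−4.28/10) = 0.3733
  Stage 2: F_2 = 10^(6.34/10) = 4.305, G_2 = 10^(−5.54/10) = 0.2793
  Stage 3: F_3 = 10^(7.98/10) = 6.281, G_3 = 10^(33.4/10) = 2188
  Stage 4: F_4 = 10^(5.34/10) = 3.420, G_4 = 10^(19.8/10) = 95.50
Friis cascade:
  F = 2.679 + (4.305 − 1)/0.3733 + (6.281 − 1)/0.1042 + (3.420 − 1)/228.0 = 62.21
NF = 10 log₁₀(62.21) = 17.94 dB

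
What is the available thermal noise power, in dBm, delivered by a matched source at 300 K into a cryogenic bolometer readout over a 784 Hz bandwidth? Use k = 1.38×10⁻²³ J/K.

P_n = kTB = 1.38×10⁻²³ × 300 × 7.84×10² = 3.25×10⁻¹⁸ W
In dBm: 10 log₁₀(3.25×10⁻¹⁸ / 10⁻³) = −144.9 dBm

−144.9 dBm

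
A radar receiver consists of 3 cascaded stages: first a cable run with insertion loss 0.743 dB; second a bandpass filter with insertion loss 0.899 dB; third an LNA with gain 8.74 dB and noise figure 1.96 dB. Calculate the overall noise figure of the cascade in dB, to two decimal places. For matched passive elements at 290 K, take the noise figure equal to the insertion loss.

3.60 dB

Convert to linear (a loss of L dB is a gain of −L dB): F_i = 10^(NF_i/10), G_i = 10^(G_i,dB/10)
  Stage 1: F_1 = 10^(0.743/10) = 1.187, G_1 = 10^(−0.743/10) = 0.8428
  Stage 2: F_2 = 10^(0.899/10) = 1.230, G_2 = 10^(−0.899/10) = 0.8130
  Stage 3: F_3 = 10^(1.96/10) = 1.570, G_3 = 10^(8.74/10) = 7.482
Friis cascade:
  F = 1.187 + (1.230 − 1)/0.8428 + (1.570 − 1)/0.6852 = 2.292
NF = 10 log₁₀(2.292) = 3.60 dB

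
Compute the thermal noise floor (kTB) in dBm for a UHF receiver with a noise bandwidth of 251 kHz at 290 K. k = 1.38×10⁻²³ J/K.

−120.0 dBm

P_n = kTB = 1.38×10⁻²³ × 290 × 2.51×10⁵ = 1.00×10⁻¹⁵ W
In dBm: 10 log₁₀(1.00×10⁻¹⁵ / 10⁻³) = −120.0 dBm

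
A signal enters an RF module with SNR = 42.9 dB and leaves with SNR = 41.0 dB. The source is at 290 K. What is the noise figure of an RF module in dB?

1.9 dB

NF (dB) = SNR_in(dB) − SNR_out(dB) when the source is at T₀
NF = 42.9 − 41.0 = 1.9 dB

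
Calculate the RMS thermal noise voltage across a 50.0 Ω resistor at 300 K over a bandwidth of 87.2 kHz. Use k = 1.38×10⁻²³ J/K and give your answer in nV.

269 nV

V_n = √(4kTRB)
4kTRB = 4 × 1.38×10⁻²³ × 300 × 5.00×10¹ × 8.72×10⁴ = 7.22×10⁻¹⁴ V²
V_n = √(7.22×10⁻¹⁴) = 2.69×10⁻⁷ V = 269 nV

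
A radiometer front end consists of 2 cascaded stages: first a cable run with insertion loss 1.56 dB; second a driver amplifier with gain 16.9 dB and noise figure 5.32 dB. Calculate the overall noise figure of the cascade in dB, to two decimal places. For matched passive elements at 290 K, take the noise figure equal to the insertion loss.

Convert to linear (a loss of L dB is a gain of −L dB): F_i = 10^(NF_i/10), G_i = 10^(G_i,dB/10)
  Stage 1: F_1 = 10^(1.56/10) = 1.432, G_1 = 10^(−1.56/10) = 0.6982
  Stage 2: F_2 = 10^(5.32/10) = 3.404, G_2 = 10^(16.9/10) = 48.98
Friis cascade:
  F = 1.432 + (3.404 − 1)/0.6982 = 4.875
NF = 10 log₁₀(4.875) = 6.88 dB

6.88 dB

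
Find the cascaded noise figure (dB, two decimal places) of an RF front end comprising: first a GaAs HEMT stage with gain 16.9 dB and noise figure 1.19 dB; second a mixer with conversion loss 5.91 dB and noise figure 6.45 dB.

1.41 dB

Convert to linear (a loss of L dB is a gain of −L dB): F_i = 10^(NF_i/10), G_i = 10^(G_i,dB/10)
  Stage 1: F_1 = 10^(1.19/10) = 1.315, G_1 = 10^(16.9/10) = 48.98
  Stage 2: F_2 = 10^(6.45/10) = 4.416, G_2 = 10^(−5.91/10) = 0.2564
Friis cascade:
  F = 1.315 + (4.416 − 1)/48.98 = 1.385
NF = 10 log₁₀(1.385) = 1.41 dB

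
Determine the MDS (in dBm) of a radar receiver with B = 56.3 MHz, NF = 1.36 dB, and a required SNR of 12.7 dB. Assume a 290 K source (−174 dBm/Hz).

−82.4 dBm

Sensitivity = −174 + 10 log₁₀(B) + NF + SNR_min
= −174 + 77.51 + 1.36 + 12.7
= −82.43 dBm → −82.4 dBm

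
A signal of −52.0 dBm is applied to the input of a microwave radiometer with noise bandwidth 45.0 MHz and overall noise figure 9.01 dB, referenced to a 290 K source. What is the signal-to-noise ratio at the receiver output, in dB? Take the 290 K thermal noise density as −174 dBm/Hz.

36.5 dB

Noise floor: N = −174 + 10 log₁₀(B) + NF
10 log₁₀(4.50×10⁷) = 76.53 dB
N = −174 + 76.53 + 9.01 = −88.46 dBm
SNR = P_sig − N = −52.0 − (−88.46) = 36.46 dB → 36.5 dB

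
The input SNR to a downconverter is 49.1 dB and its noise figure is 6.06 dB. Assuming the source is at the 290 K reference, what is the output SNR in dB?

By definition F = SNR_in/SNR_out, so in dB: SNR_out = SNR_in − NF
SNR_out = 49.1 − 6.06 = 43.04 dB

43.04 dB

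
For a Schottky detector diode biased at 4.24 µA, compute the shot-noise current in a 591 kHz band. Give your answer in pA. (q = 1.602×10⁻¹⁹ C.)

I_n = √(2qI·B)
2qI·B = 2 × 1.602×10⁻¹⁹ × 4.24×10⁻⁶ × 5.91×10⁵ = 8.03×10⁻¹⁹ A²
I_n = √(8.03×10⁻¹⁹) = 8.96×10⁻¹⁰ A = 896 pA

896 pA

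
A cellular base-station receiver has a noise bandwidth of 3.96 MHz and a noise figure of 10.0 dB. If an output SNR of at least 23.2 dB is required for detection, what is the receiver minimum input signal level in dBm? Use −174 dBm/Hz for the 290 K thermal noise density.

−74.8 dBm

Sensitivity = −174 + 10 log₁₀(B) + NF + SNR_min
= −174 + 65.98 + 10.0 + 23.2
= −74.82 dBm → −74.8 dBm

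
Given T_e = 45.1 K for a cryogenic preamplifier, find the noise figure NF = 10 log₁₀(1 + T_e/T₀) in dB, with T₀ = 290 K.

F = 1 + T_e/T₀ = 1 + 45.1/290 = 1.15552
NF = 10 log₁₀(1.15552) = 0.628 dB

0.628 dB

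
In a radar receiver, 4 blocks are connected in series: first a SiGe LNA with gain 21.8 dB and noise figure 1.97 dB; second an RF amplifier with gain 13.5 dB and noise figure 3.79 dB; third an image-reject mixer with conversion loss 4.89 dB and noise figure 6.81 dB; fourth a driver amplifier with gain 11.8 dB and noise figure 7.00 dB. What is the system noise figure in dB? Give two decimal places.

Convert to linear (a loss of L dB is a gain of −L dB): F_i = 10^(NF_i/10), G_i = 10^(G_i,dB/10)
  Stage 1: F_1 = 10^(1.97/10) = 1.574, G_1 = 10^(21.8/10) = 151.4
  Stage 2: F_2 = 10^(3.79/10) = 2.393, G_2 = 10^(13.5/10) = 22.39
  Stage 3: F_3 = 10^(6.81/10) = 4.797, G_3 = 10^(−4.89/10) = 0.3243
  Stage 4: F_4 = 10^(7.00/10) = 5.012, G_4 = 10^(11.8/10) = 15.14
Friis cascade:
  F = 1.574 + (2.393 − 1)/151.4 + (4.797 − 1)/3388 + (5.012 − 1)/1099 = 1.588
NF = 10 log₁₀(1.588) = 2.01 dB

2.01 dB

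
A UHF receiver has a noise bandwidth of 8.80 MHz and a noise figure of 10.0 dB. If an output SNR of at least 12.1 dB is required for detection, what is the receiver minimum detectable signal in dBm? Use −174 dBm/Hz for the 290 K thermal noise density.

−82.5 dBm

Sensitivity = −174 + 10 log₁₀(B) + NF + SNR_min
= −174 + 69.44 + 10.0 + 12.1
= −82.46 dBm → −82.5 dBm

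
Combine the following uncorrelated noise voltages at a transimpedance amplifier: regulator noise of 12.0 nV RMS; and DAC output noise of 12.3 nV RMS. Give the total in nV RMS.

17.2 nV

Uncorrelated sources add in power (mean-square): V_tot = √(ΣV_i²)
V_tot = √[(1.20×10⁻⁸)² + (1.23×10⁻⁸)²] = 1.72×10⁻⁸ V = 17.2 nV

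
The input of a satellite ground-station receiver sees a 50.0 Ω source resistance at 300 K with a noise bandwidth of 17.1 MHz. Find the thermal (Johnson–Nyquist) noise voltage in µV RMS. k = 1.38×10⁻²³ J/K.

3.76 µV

V_n = √(4kTRB)
4kTRB = 4 × 1.38×10⁻²³ × 300 × 5.00×10¹ × 1.71×10⁷ = 1.42×10⁻¹¹ V²
V_n = √(1.42×10⁻¹¹) = 3.76×10⁻⁶ V = 3.76 µV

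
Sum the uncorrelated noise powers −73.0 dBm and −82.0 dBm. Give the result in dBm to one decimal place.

−72.5 dBm

Convert to linear, add, convert back:
P₁ = 5.01×10⁻¹¹ W, P₂ = 6.31×10⁻¹² W
P_tot = 5.64×10⁻¹¹ W → 10 log₁₀(P_tot / 10⁻³) = −72.5 dBm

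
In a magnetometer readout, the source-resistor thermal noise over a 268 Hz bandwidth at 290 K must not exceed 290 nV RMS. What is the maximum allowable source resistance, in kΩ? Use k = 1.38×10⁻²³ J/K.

19.6 kΩ

Johnson–Nyquist: V_n = √(4kTRB) ⇒ R = V_n² / (4kTB)
4kTB = 4 × 1.38×10⁻²³ × 290 × 2.68×10² = 4.29×10⁻¹⁸
R = (2.90×10⁻⁷)² / 4.29×10⁻¹⁸ = 1.96×10⁴ Ω = 19.6 kΩ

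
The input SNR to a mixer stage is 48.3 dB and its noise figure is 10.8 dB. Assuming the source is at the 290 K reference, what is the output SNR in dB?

By definition F = SNR_in/SNR_out, so in dB: SNR_out = SNR_in − NF
SNR_out = 48.3 − 10.8 = 37.5 dB

37.5 dB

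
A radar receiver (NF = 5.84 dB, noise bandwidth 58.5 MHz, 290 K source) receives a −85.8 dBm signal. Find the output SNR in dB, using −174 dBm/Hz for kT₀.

4.7 dB

Noise floor: N = −174 + 10 log₁₀(B) + NF
10 log₁₀(5.85×10⁷) = 77.67 dB
N = −174 + 77.67 + 5.84 = −90.49 dBm
SNR = P_sig − N = −85.8 − (−90.49) = 4.69 dB → 4.7 dB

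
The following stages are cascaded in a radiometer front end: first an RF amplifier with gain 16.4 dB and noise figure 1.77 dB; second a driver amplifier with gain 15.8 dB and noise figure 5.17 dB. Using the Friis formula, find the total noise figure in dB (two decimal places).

Convert to linear (a loss of L dB is a gain of −L dB): F_i = 10^(NF_i/10), G_i = 10^(G_i,dB/10)
  Stage 1: F_1 = 10^(1.77/10) = 1.503, G_1 = 10^(16.4/10) = 43.65
  Stage 2: F_2 = 10^(5.17/10) = 3.289, G_2 = 10^(15.8/10) = 38.02
Friis cascade:
  F = 1.503 + (3.289 − 1)/43.65 = 1.556
NF = 10 log₁₀(1.556) = 1.92 dB

1.92 dB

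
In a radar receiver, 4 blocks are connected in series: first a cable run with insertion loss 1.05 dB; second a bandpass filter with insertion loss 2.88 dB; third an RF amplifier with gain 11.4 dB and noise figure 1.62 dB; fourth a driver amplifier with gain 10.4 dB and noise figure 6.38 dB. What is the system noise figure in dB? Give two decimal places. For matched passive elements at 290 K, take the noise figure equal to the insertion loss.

6.22 dB

Convert to linear (a loss of L dB is a gain of −L dB): F_i = 10^(NF_i/10), G_i = 10^(G_i,dB/10)
  Stage 1: F_1 = 10^(1.05/10) = 1.274, G_1 = 10^(−1.05/10) = 0.7852
  Stage 2: F_2 = 10^(2.88/10) = 1.941, G_2 = 10^(−2.88/10) = 0.5152
  Stage 3: F_3 = 10^(1.62/10) = 1.452, G_3 = 10^(11.4/10) = 13.80
  Stage 4: F_4 = 10^(6.38/10) = 4.345, G_4 = 10^(10.4/10) = 10.96
Friis cascade:
  F = 1.274 + (1.941 − 1)/0.7852 + (1.452 − 1)/0.4046 + (4.345 − 1)/5.585 = 4.188
NF = 10 log₁₀(4.188) = 6.22 dB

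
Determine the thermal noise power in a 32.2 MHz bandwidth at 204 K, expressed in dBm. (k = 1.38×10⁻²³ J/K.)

P_n = kTB = 1.38×10⁻²³ × 204 × 3.22×10⁷ = 9.06×10⁻¹⁴ W
In dBm: 10 log₁₀(9.06×10⁻¹⁴ / 10⁻³) = −100.4 dBm

−100.4 dBm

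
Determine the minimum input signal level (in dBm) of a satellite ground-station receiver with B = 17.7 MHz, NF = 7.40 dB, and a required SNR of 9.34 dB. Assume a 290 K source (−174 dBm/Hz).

Sensitivity = −174 + 10 log₁₀(B) + NF + SNR_min
= −174 + 72.48 + 7.40 + 9.34
= −84.78 dBm → −84.8 dBm

−84.8 dBm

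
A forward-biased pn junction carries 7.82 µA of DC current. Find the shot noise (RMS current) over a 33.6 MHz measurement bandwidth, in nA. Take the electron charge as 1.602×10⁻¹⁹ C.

I_n = √(2qI·B)
2qI·B = 2 × 1.602×10⁻¹⁹ × 7.82×10⁻⁶ × 3.36×10⁷ = 8.42×10⁻¹⁷ A²
I_n = √(8.42×10⁻¹⁷) = 9.18×10⁻⁹ A = 9.18 nA

9.18 nA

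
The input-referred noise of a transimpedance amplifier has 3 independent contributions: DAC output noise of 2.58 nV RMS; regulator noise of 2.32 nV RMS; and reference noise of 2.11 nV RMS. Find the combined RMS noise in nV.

4.06 nV

Uncorrelated sources add in power (mean-square): V_tot = √(ΣV_i²)
V_tot = √[(2.58×10⁻⁹)² + (2.32×10⁻⁹)² + (2.11×10⁻⁹)²] = 4.06×10⁻⁹ V = 4.06 nV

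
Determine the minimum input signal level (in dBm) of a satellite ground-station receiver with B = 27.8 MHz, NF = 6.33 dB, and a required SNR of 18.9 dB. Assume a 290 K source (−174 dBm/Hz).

Sensitivity = −174 + 10 log₁₀(B) + NF + SNR_min
= −174 + 74.44 + 6.33 + 18.9
= −74.33 dBm → −74.3 dBm

−74.3 dBm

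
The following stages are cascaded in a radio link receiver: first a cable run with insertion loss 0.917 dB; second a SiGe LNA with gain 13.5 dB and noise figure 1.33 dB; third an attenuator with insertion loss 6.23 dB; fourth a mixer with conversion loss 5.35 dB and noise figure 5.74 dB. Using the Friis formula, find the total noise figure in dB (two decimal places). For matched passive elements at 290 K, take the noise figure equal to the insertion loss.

Convert to linear (a loss of L dB is a gain of −L dB): F_i = 10^(NF_i/10), G_i = 10^(G_i,dB/10)
  Stage 1: F_1 = 10^(0.917/10) = 1.235, G_1 = 10^(−0.917/10) = 0.8097
  Stage 2: F_2 = 10^(1.33/10) = 1.358, G_2 = 10^(13.5/10) = 22.39
  Stage 3: F_3 = 10^(6.23/10) = 4.198, G_3 = 10^(−6.23/10) = 0.2382
  Stage 4: F_4 = 10^(5.74/10) = 3.750, G_4 = 10^(−5.35/10) = 0.2917
Friis cascade:
  F = 1.235 + (1.358 − 1)/0.8097 + (4.198 − 1)/18.13 + (3.750 − 1)/4.318 = 2.491
NF = 10 log₁₀(2.491) = 3.96 dB

3.96 dB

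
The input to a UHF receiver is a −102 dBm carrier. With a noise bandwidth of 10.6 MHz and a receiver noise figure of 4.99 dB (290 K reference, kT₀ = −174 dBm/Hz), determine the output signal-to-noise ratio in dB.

Noise floor: N = −174 + 10 log₁₀(B) + NF
10 log₁₀(1.06×10⁷) = 70.25 dB
N = −174 + 70.25 + 4.99 = −98.76 dBm
SNR = P_sig − N = −102 − (−98.76) = −3.24 dB → −3.2 dB

−3.2 dB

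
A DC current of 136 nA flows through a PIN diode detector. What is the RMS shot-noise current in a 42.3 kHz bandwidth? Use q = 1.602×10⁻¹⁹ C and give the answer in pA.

I_n = √(2qI·B)
2qI·B = 2 × 1.602×10⁻¹⁹ × 1.36×10⁻⁷ × 4.23×10⁴ = 1.84×10⁻²¹ A²
I_n = √(1.84×10⁻²¹) = 4.29×10⁻¹¹ A = 42.9 pA

42.9 pA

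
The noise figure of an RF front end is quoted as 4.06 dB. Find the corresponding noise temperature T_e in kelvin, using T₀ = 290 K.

F = 10^(4.06/10) = 2.54683
T_e = (F − 1)·T₀ = (2.54683 − 1) × 290 = 449 K

449 K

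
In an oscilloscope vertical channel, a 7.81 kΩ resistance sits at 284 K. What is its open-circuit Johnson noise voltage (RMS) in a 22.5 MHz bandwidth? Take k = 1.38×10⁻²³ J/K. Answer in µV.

52.5 µV

V_n = √(4kTRB)
4kTRB = 4 × 1.38×10⁻²³ × 284 × 7.81×10³ × 2.25×10⁷ = 2.75×10⁻⁹ V²
V_n = √(2.75×10⁻⁹) = 5.25×10⁻⁵ V = 52.5 µV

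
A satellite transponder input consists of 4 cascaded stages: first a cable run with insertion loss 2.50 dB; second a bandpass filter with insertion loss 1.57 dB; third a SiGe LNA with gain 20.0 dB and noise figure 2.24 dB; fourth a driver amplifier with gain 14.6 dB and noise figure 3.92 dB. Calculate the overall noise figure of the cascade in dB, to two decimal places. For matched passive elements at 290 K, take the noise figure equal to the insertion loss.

Convert to linear (a loss of L dB is a gain of −L dB): F_i = 10^(NF_i/10), G_i = 10^(G_i,dB/10)
  Stage 1: F_1 = 10^(2.50/10) = 1.778, G_1 = 10^(−2.50/10) = 0.5623
  Stage 2: F_2 = 10^(1.57/10) = 1.435, G_2 = 10^(−1.57/10) = 0.6966
  Stage 3: F_3 = 10^(2.24/10) = 1.675, G_3 = 10^(20.0/10) = 100.0
  Stage 4: F_4 = 10^(3.92/10) = 2.466, G_4 = 10^(14.6/10) = 28.84
Friis cascade:
  F = 1.778 + (1.435 − 1)/0.5623 + (1.675 − 1)/0.3917 + (2.466 − 1)/39.17 = 4.313
NF = 10 log₁₀(4.313) = 6.35 dB

6.35 dB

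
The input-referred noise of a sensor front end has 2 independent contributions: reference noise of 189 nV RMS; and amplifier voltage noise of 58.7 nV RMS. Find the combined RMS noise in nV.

Uncorrelated sources add in power (mean-square): V_tot = √(ΣV_i²)
V_tot = √[(1.89×10⁻⁷)² + (5.87×10⁻⁸)²] = 1.98×10⁻⁷ V = 198 nV

198 nV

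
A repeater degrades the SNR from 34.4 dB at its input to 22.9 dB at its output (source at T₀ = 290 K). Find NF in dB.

NF (dB) = SNR_in(dB) − SNR_out(dB) when the source is at T₀
NF = 34.4 − 22.9 = 11.5 dB

11.5 dB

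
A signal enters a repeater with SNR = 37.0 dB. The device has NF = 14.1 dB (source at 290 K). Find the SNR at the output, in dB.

By definition F = SNR_in/SNR_out, so in dB: SNR_out = SNR_in − NF
SNR_out = 37.0 − 14.1 = 22.9 dB

22.9 dB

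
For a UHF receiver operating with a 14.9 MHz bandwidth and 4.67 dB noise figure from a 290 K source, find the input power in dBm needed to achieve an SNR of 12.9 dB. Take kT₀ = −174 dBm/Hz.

−84.7 dBm

Sensitivity = −174 + 10 log₁₀(B) + NF + SNR_min
= −174 + 71.73 + 4.67 + 12.9
= −84.70 dBm → −84.7 dBm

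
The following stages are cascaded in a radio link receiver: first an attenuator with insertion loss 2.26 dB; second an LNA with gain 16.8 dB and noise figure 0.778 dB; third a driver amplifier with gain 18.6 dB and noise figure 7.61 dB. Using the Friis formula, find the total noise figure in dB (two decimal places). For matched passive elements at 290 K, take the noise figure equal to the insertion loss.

Convert to linear (a loss of L dB is a gain of −L dB): F_i = 10^(NF_i/10), G_i = 10^(G_i,dB/10)
  Stage 1: F_1 = 10^(2.26/10) = 1.683, G_1 = 10^(−2.26/10) = 0.5943
  Stage 2: F_2 = 10^(0.778/10) = 1.196, G_2 = 10^(16.8/10) = 47.86
  Stage 3: F_3 = 10^(7.61/10) = 5.768, G_3 = 10^(18.6/10) = 72.44
Friis cascade:
  F = 1.683 + (1.196 − 1)/0.5943 + (5.768 − 1)/28.44 = 2.180
NF = 10 log₁₀(2.180) = 3.39 dB

3.39 dB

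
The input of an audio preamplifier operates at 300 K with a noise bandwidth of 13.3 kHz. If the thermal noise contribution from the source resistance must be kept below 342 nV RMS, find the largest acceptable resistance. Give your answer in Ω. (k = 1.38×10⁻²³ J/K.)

531 Ω

Johnson–Nyquist: V_n = √(4kTRB) ⇒ R = V_n² / (4kTB)
4kTB = 4 × 1.38×10⁻²³ × 300 × 1.33×10⁴ = 2.20×10⁻¹⁶
R = (3.42×10⁻⁷)² / 2.20×10⁻¹⁶ = 5.31×10² Ω = 531 Ω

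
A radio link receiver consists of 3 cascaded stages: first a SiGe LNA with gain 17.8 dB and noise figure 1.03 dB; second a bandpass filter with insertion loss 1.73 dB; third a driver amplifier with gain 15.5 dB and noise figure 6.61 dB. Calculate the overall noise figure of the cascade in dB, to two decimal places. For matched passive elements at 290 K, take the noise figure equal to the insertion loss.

Convert to linear (a loss of L dB is a gain of −L dB): F_i = 10^(NF_i/10), G_i = 10^(G_i,dB/10)
  Stage 1: F_1 = 10^(1.03/10) = 1.268, G_1 = 10^(17.8/10) = 60.26
  Stage 2: F_2 = 10^(1.73/10) = 1.489, G_2 = 10^(−1.73/10) = 0.6714
  Stage 3: F_3 = 10^(6.61/10) = 4.581, G_3 = 10^(15.5/10) = 35.48
Friis cascade:
  F = 1.268 + (1.489 − 1)/60.26 + (4.581 − 1)/40.46 = 1.364
NF = 10 log₁₀(1.364) = 1.35 dB

1.35 dB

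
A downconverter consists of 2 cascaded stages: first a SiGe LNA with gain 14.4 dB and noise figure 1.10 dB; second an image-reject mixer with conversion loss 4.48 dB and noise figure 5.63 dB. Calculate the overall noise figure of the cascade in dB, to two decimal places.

Convert to linear (a loss of L dB is a gain of −L dB): F_i = 10^(NF_i/10), G_i = 10^(G_i,dB/10)
  Stage 1: F_1 = 10^(1.10/10) = 1.288, G_1 = 10^(14.4/10) = 27.54
  Stage 2: F_2 = 10^(5.63/10) = 3.656, G_2 = 10^(−4.48/10) = 0.3565
Friis cascade:
  F = 1.288 + (3.656 − 1)/27.54 = 1.385
NF = 10 log₁₀(1.385) = 1.41 dB

1.41 dB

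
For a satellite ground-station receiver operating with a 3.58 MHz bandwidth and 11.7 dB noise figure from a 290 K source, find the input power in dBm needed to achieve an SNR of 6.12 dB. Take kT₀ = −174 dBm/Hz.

−90.6 dBm

Sensitivity = −174 + 10 log₁₀(B) + NF + SNR_min
= −174 + 65.54 + 11.7 + 6.12
= −90.64 dBm → −90.6 dBm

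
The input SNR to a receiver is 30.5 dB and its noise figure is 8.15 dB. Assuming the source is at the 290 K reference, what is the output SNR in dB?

22.35 dB

By definition F = SNR_in/SNR_out, so in dB: SNR_out = SNR_in − NF
SNR_out = 30.5 − 8.15 = 22.35 dB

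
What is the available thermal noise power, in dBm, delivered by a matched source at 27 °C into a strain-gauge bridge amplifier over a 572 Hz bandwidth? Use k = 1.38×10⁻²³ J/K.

T = 27 °C + 273.15 = 300.15 K
P_n = kTB = 1.38×10⁻²³ × 300.15 × 5.72×10² = 2.37×10⁻¹⁸ W
In dBm: 10 log₁₀(2.37×10⁻¹⁸ / 10⁻³) = −146.3 dBm

−146.3 dBm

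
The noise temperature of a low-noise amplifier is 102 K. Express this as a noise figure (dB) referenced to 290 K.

1.31 dB

F = 1 + T_e/T₀ = 1 + 102/290 = 1.35172
NF = 10 log₁₀(1.35172) = 1.31 dB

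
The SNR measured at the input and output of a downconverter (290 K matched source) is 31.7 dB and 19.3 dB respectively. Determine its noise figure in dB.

12.4 dB

NF (dB) = SNR_in(dB) − SNR_out(dB) when the source is at T₀
NF = 31.7 − 19.3 = 12.4 dB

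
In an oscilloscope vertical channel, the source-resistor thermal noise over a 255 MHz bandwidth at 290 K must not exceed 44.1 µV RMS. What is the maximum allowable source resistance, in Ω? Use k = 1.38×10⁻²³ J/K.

476 Ω

Johnson–Nyquist: V_n = √(4kTRB) ⇒ R = V_n² / (4kTB)
4kTB = 4 × 1.38×10⁻²³ × 290 × 2.55×10⁸ = 4.08×10⁻¹²
R = (4.41×10⁻⁵)² / 4.08×10⁻¹² = 4.76×10² Ω = 476 Ω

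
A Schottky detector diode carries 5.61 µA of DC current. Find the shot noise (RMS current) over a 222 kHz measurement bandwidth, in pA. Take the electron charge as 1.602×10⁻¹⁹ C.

I_n = √(2qI·B)
2qI·B = 2 × 1.602×10⁻¹⁹ × 5.61×10⁻⁶ × 2.22×10⁵ = 3.99×10⁻¹⁹ A²
I_n = √(3.99×10⁻¹⁹) = 6.32×10⁻¹⁰ A = 632 pA

632 pA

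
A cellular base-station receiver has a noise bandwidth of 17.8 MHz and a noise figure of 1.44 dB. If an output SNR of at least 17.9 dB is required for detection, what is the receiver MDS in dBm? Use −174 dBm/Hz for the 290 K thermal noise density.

−82.2 dBm

Sensitivity = −174 + 10 log₁₀(B) + NF + SNR_min
= −174 + 72.5 + 1.44 + 17.9
= −82.16 dBm → −82.2 dBm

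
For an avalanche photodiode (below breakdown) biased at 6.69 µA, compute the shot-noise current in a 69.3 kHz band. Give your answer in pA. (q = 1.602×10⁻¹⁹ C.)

I_n = √(2qI·B)
2qI·B = 2 × 1.602×10⁻¹⁹ × 6.69×10⁻⁶ × 6.93×10⁴ = 1.49×10⁻¹⁹ A²
I_n = √(1.49×10⁻¹⁹) = 3.85×10⁻¹⁰ A = 385 pA

385 pA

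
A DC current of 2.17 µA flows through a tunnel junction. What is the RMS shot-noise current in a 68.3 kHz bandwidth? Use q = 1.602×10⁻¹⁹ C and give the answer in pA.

218 pA

I_n = √(2qI·B)
2qI·B = 2 × 1.602×10⁻¹⁹ × 2.17×10⁻⁶ × 6.83×10⁴ = 4.75×10⁻²⁰ A²
I_n = √(4.75×10⁻²⁰) = 2.18×10⁻¹⁰ A = 218 pA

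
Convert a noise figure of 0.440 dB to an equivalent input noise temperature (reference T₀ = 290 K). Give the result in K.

30.9 K

F = 10^(0.440/10) = 1.10662
T_e = (F − 1)·T₀ = (1.10662 − 1) × 290 = 30.9 K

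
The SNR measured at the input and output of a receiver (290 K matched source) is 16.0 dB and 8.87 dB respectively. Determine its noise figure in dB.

NF (dB) = SNR_in(dB) − SNR_out(dB) when the source is at T₀
NF = 16.0 − 8.87 = 7.13 dB

7.13 dB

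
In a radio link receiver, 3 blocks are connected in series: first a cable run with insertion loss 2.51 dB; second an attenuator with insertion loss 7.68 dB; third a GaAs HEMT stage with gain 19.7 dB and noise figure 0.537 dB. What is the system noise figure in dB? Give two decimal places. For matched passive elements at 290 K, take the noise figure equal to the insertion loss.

Convert to linear (a loss of L dB is a gain of −L dB): F_i = 10^(NF_i/10), G_i = 10^(G_i,dB/10)
  Stage 1: F_1 = 10^(2.51/10) = 1.782, G_1 = 10^(−2.51/10) = 0.5610
  Stage 2: F_2 = 10^(7.68/10) = 5.861, G_2 = 10^(−7.68/10) = 0.1706
  Stage 3: F_3 = 10^(0.537/10) = 1.132, G_3 = 10^(19.7/10) = 93.33
Friis cascade:
  F = 1.782 + (5.861 − 1)/0.5610 + (1.132 − 1)/0.09572 = 11.82
NF = 10 log₁₀(11.82) = 10.73 dB

10.73 dB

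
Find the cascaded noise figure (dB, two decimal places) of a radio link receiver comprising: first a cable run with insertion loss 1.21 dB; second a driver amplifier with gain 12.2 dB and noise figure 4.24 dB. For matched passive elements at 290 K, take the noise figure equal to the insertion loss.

5.45 dB

Convert to linear (a loss of L dB is a gain of −L dB): F_i = 10^(NF_i/10), G_i = 10^(G_i,dB/10)
  Stage 1: F_1 = 10^(1.21/10) = 1.321, G_1 = 10^(−1.21/10) = 0.7568
  Stage 2: F_2 = 10^(4.24/10) = 2.655, G_2 = 10^(12.2/10) = 16.60
Friis cascade:
  F = 1.321 + (2.655 − 1)/0.7568 = 3.508
NF = 10 log₁₀(3.508) = 5.45 dB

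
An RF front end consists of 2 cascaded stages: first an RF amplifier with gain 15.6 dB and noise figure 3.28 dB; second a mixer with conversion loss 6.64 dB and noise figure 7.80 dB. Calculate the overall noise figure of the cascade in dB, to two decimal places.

Convert to linear (a loss of L dB is a gain of −L dB): F_i = 10^(NF_i/10), G_i = 10^(G_i,dB/10)
  Stage 1: F_1 = 10^(3.28/10) = 2.128, G_1 = 10^(15.6/10) = 36.31
  Stage 2: F_2 = 10^(7.80/10) = 6.026, G_2 = 10^(−6.64/10) = 0.2168
Friis cascade:
  F = 2.128 + (6.026 − 1)/36.31 = 2.267
NF = 10 log₁₀(2.267) = 3.55 dB

3.55 dB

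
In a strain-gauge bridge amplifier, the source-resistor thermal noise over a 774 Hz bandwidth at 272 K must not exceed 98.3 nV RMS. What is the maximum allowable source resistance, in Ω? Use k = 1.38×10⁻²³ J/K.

Johnson–Nyquist: V_n = √(4kTRB) ⇒ R = V_n² / (4kTB)
4kTB = 4 × 1.38×10⁻²³ × 272 × 7.74×10² = 1.16×10⁻¹⁷
R = (9.83×10⁻⁸)² / 1.16×10⁻¹⁷ = 8.31×10² Ω = 831 Ω

831 Ω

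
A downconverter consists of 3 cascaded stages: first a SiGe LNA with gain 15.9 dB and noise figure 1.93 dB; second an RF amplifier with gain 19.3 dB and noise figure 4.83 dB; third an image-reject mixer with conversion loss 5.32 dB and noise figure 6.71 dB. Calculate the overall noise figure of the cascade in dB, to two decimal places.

Convert to linear (a loss of L dB is a gain of −L dB): F_i = 10^(NF_i/10), G_i = 10^(G_i,dB/10)
  Stage 1: F_1 = 10^(1.93/10) = 1.560, G_1 = 10^(15.9/10) = 38.90
  Stage 2: F_2 = 10^(4.83/10) = 3.041, G_2 = 10^(19.3/10) = 85.11
  Stage 3: F_3 = 10^(6.71/10) = 4.688, G_3 = 10^(−5.32/10) = 0.2938
Friis cascade:
  F = 1.560 + (3.041 − 1)/38.90 + (4.688 − 1)/3311 = 1.613
NF = 10 log₁₀(1.613) = 2.08 dB

2.08 dB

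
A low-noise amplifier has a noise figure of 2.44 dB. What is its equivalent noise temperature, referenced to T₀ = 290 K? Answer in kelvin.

F = 10^(2.44/10) = 1.75388
T_e = (F − 1)·T₀ = (1.75388 − 1) × 290 = 219 K

219 K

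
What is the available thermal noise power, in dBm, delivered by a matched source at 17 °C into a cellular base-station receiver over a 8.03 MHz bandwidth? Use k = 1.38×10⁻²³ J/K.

T = 17 °C + 273.15 = 290.15 K
P_n = kTB = 1.38×10⁻²³ × 290.15 × 8.03×10⁶ = 3.22×10⁻¹⁴ W
In dBm: 10 log₁₀(3.22×10⁻¹⁴ / 10⁻³) = −104.9 dBm

−104.9 dBm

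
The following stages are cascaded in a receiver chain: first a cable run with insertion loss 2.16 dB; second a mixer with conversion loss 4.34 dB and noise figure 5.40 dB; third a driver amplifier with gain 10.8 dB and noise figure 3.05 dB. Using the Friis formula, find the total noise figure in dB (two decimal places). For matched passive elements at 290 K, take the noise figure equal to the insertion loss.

Convert to linear (a loss of L dB is a gain of −L dB): F_i = 10^(NF_i/10), G_i = 10^(G_i,dB/10)
  Stage 1: F_1 = 10^(2.16/10) = 1.644, G_1 = 10^(−2.16/10) = 0.6081
  Stage 2: F_2 = 10^(5.40/10) = 3.467, G_2 = 10^(−4.34/10) = 0.3681
  Stage 3: F_3 = 10^(3.05/10) = 2.018, G_3 = 10^(10.8/10) = 12.02
Friis cascade:
  F = 1.644 + (3.467 − 1)/0.6081 + (2.018 − 1)/0.2239 = 10.25
NF = 10 log₁₀(10.25) = 10.11 dB

10.11 dB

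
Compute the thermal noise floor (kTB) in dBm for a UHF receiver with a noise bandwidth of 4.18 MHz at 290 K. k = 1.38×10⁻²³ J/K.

−107.8 dBm

P_n = kTB = 1.38×10⁻²³ × 290 × 4.18×10⁶ = 1.67×10⁻¹⁴ W
In dBm: 10 log₁₀(1.67×10⁻¹⁴ / 10⁻³) = −107.8 dBm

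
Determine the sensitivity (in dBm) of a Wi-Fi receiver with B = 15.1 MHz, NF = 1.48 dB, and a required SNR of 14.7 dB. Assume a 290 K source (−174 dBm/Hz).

−86.0 dBm

Sensitivity = −174 + 10 log₁₀(B) + NF + SNR_min
= −174 + 71.79 + 1.48 + 14.7
= −86.03 dBm → −86.0 dBm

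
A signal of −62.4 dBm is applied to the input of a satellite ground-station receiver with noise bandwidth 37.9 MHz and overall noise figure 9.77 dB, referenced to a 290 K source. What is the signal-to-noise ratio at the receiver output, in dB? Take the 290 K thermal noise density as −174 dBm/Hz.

Noise floor: N = −174 + 10 log₁₀(B) + NF
10 log₁₀(3.79×10⁷) = 75.79 dB
N = −174 + 75.79 + 9.77 = −88.44 dBm
SNR = P_sig − N = −62.4 − (−88.44) = 26.04 dB → 26.0 dB

26.0 dB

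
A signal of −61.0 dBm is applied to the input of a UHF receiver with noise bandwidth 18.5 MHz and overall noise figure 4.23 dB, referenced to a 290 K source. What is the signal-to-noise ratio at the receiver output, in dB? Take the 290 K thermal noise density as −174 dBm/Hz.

Noise floor: N = −174 + 10 log₁₀(B) + NF
10 log₁₀(1.85×10⁷) = 72.67 dB
N = −174 + 72.67 + 4.23 = −97.10 dBm
SNR = P_sig − N = −61.0 − (−97.10) = 36.10 dB → 36.1 dB

36.1 dB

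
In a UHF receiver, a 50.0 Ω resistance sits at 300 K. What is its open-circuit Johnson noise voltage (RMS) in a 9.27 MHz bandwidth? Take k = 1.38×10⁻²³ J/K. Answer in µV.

V_n = √(4kTRB)
4kTRB = 4 × 1.38×10⁻²³ × 300 × 5.00×10¹ × 9.27×10⁶ = 7.68×10⁻¹² V²
V_n = √(7.68×10⁻¹²) = 2.77×10⁻⁶ V = 2.77 µV

2.77 µV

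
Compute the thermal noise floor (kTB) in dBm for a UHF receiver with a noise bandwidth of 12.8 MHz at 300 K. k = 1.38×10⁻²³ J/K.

P_n = kTB = 1.38×10⁻²³ × 300 × 1.28×10⁷ = 5.30×10⁻¹⁴ W
In dBm: 10 log₁₀(5.30×10⁻¹⁴ / 10⁻³) = −102.8 dBm

−102.8 dBm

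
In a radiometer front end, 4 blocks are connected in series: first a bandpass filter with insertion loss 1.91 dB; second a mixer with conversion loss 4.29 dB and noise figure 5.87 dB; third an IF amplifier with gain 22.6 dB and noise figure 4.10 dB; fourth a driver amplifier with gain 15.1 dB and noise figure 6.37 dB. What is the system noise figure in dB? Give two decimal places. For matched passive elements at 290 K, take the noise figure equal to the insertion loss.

11.01 dB

Convert to linear (a loss of L dB is a gain of −L dB): F_i = 10^(NF_i/10), G_i = 10^(G_i,dB/10)
  Stage 1: F_1 = 10^(1.91/10) = 1.552, G_1 = 10^(−1.91/10) = 0.6442
  Stage 2: F_2 = 10^(5.87/10) = 3.864, G_2 = 10^(−4.29/10) = 0.3724
  Stage 3: F_3 = 10^(4.10/10) = 2.570, G_3 = 10^(22.6/10) = 182.0
  Stage 4: F_4 = 10^(6.37/10) = 4.335, G_4 = 10^(15.1/10) = 32.36
Friis cascade:
  F = 1.552 + (3.864 − 1)/0.6442 + (2.570 − 1)/0.2399 + (4.335 − 1)/43.65 = 12.62
NF = 10 log₁₀(12.62) = 11.01 dB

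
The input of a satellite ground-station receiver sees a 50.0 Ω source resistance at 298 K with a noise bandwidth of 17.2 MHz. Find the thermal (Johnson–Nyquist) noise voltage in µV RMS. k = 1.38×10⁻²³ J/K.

V_n = √(4kTRB)
4kTRB = 4 × 1.38×10⁻²³ × 298 × 5.00×10¹ × 1.72×10⁷ = 1.41×10⁻¹¹ V²
V_n = √(1.41×10⁻¹¹) = 3.76×10⁻⁶ V = 3.76 µV

3.76 µV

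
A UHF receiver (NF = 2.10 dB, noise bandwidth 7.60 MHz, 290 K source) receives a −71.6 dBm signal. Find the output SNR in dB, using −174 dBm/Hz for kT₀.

31.5 dB

Noise floor: N = −174 + 10 log₁₀(B) + NF
10 log₁₀(7.60×10⁶) = 68.81 dB
N = −174 + 68.81 + 2.10 = −103.09 dBm
SNR = P_sig − N = −71.6 − (−103.09) = 31.49 dB → 31.5 dB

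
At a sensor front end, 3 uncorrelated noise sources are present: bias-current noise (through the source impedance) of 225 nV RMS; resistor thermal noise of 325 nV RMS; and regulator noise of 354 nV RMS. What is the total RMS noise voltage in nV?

531 nV

Uncorrelated sources add in power (mean-square): V_tot = √(ΣV_i²)
V_tot = √[(2.25×10⁻⁷)² + (3.25×10⁻⁷)² + (3.54×10⁻⁷)²] = 5.31×10⁻⁷ V = 531 nV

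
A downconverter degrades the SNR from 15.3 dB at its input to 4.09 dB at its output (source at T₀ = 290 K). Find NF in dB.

11.21 dB

NF (dB) = SNR_in(dB) − SNR_out(dB) when the source is at T₀
NF = 15.3 − 4.09 = 11.21 dB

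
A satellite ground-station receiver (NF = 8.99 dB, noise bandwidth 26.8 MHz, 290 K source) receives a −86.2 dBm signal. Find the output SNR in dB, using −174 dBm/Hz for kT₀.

Noise floor: N = −174 + 10 log₁₀(B) + NF
10 log₁₀(2.68×10⁷) = 74.28 dB
N = −174 + 74.28 + 8.99 = −90.73 dBm
SNR = P_sig − N = −86.2 − (−90.73) = 4.53 dB → 4.5 dB

4.5 dB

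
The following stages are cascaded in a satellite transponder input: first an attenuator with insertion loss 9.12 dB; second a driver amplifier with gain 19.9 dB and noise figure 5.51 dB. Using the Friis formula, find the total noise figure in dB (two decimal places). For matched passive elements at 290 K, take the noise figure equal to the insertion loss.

Convert to linear (a loss of L dB is a gain of −L dB): F_i = 10^(NF_i/10), G_i = 10^(G_i,dB/10)
  Stage 1: F_1 = 10^(9.12/10) = 8.166, G_1 = 10^(−9.12/10) = 0.1225
  Stage 2: F_2 = 10^(5.51/10) = 3.556, G_2 = 10^(19.9/10) = 97.72
Friis cascade:
  F = 8.166 + (3.556 − 1)/0.1225 = 29.04
NF = 10 log₁₀(29.04) = 14.63 dB

14.63 dB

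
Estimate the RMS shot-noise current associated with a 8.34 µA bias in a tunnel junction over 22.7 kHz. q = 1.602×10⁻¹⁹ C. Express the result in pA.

246 pA

I_n = √(2qI·B)
2qI·B = 2 × 1.602×10⁻¹⁹ × 8.34×10⁻⁶ × 2.27×10⁴ = 6.07×10⁻²⁰ A²
I_n = √(6.07×10⁻²⁰) = 2.46×10⁻¹⁰ A = 246 pA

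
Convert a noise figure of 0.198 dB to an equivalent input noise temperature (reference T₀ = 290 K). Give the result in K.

F = 10^(0.198/10) = 1.04665
T_e = (F − 1)·T₀ = (1.04665 − 1) × 290 = 13.5 K

13.5 K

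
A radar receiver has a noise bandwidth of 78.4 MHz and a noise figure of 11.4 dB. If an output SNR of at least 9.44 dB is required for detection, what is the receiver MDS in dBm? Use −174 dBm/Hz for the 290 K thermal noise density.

−74.2 dBm

Sensitivity = −174 + 10 log₁₀(B) + NF + SNR_min
= −174 + 78.94 + 11.4 + 9.44
= −74.22 dBm → −74.2 dBm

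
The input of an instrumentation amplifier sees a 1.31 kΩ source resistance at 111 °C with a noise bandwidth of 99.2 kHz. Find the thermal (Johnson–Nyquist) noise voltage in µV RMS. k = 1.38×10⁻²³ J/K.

T = 111 °C + 273.15 = 384.15 K
V_n = √(4kTRB)
4kTRB = 4 × 1.38×10⁻²³ × 384.15 × 1.31×10³ × 9.92×10⁴ = 2.76×10⁻¹² V²
V_n = √(2.76×10⁻¹²) = 1.66×10⁻⁶ V = 1.66 µV

1.66 µV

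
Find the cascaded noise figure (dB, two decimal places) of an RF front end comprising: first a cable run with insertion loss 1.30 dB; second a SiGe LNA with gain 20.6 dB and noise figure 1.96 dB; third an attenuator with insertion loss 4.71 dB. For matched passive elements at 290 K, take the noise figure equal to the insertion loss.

Convert to linear (a loss of L dB is a gain of −L dB): F_i = 10^(NF_i/10), G_i = 10^(G_i,dB/10)
  Stage 1: F_1 = 10^(1.30/10) = 1.349, G_1 = 10^(−1.30/10) = 0.7413
  Stage 2: F_2 = 10^(1.96/10) = 1.570, G_2 = 10^(20.6/10) = 114.8
  Stage 3: F_3 = 10^(4.71/10) = 2.958, G_3 = 10^(−4.71/10) = 0.3381
Friis cascade:
  F = 1.349 + (1.570 − 1)/0.7413 + (2.958 − 1)/85.11 = 2.141
NF = 10 log₁₀(2.141) = 3.31 dB

3.31 dB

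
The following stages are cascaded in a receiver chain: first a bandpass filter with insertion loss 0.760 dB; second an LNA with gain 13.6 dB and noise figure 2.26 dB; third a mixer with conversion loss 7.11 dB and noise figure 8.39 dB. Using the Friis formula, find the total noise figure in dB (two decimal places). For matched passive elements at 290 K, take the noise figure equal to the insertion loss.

Convert to linear (a loss of L dB is a gain of −L dB): F_i = 10^(NF_i/10), G_i = 10^(G_i,dB/10)
  Stage 1: F_1 = 10^(0.760/10) = 1.191, G_1 = 10^(−0.760/10) = 0.8395
  Stage 2: F_2 = 10^(2.26/10) = 1.683, G_2 = 10^(13.6/10) = 22.91
  Stage 3: F_3 = 10^(8.39/10) = 6.902, G_3 = 10^(−7.11/10) = 0.1945
Friis cascade:
  F = 1.191 + (1.683 − 1)/0.8395 + (6.902 − 1)/19.23 = 2.311
NF = 10 log₁₀(2.311) = 3.64 dB

3.64 dB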